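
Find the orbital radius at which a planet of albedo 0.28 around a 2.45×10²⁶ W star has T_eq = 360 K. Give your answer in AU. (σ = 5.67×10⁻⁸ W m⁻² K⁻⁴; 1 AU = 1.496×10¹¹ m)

From T_eq⁴ = L(1−A)/(16πσd²): d = √[L(1−A)/(16πσT_eq⁴)].
d = √[2.45×10²⁶ × 0.72 / (16π × 5.67×10⁻⁸ × (360)⁴)] = 6.07×10¹⁰ m = 0.406 AU.

d ≈ 0.406 AU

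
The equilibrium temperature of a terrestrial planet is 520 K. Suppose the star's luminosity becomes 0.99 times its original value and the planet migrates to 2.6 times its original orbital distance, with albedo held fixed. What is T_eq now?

T_eq ∝ L^(1/4) · d^(−1/2).
T′ = 520 × 0.99^(1/4) / 2.6^(1/2) = 322 K.

T_eq ≈ 322 K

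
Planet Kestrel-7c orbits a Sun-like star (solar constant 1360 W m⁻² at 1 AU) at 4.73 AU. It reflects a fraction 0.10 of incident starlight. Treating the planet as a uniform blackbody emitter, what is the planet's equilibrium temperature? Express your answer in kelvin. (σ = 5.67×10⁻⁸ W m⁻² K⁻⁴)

Flux at 4.73 AU: S = 1360/4.73² = 60.8 W m⁻².
Energy balance: absorbed = emitted ⇒ πR²·S(1−A) = 4πR²·σT_eq⁴, so T_eq⁴ = S(1−A)/(4σ).
T_eq = [60.8 × 0.90 / (4 × 5.67×10⁻⁸)]^(1/4) = (2.41×10⁸)^(1/4) = 125 K.

T_eq ≈ 125 K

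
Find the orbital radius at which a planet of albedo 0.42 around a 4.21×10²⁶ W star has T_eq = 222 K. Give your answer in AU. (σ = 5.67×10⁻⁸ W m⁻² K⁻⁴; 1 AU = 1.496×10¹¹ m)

d ≈ 1.26 AU

From T_eq⁴ = L(1−A)/(16πσd²): d = √[L(1−A)/(16πσT_eq⁴)].
d = √[4.21×10²⁶ × 0.58 / (16π × 5.67×10⁻⁸ × (222)⁴)] = 1.88×10¹¹ m = 1.26 AU.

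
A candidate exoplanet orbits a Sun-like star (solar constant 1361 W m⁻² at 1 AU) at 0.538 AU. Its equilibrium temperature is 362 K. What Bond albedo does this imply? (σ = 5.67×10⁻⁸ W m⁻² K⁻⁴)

A ≈ 0.17

Flux at 0.538 AU: S = 1361/0.538² = 4700 W m⁻².
From T_eq⁴ = S(1−A)/(4σ): 1−A = 4σT_eq⁴/S.
1−A = 4 × 5.67×10⁻⁸ × (362)⁴ / 4700 = 0.828.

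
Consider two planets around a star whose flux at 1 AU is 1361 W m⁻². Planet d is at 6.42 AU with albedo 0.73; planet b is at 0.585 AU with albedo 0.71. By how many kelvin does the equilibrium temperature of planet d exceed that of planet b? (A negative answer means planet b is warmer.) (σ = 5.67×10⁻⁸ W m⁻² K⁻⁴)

ΔT ≈ -187.9 K

T_eq = [S₀(1−A)/(4σd²)]^(1/4), so T ∝ (1−A)^(1/4) / √d.
T₁ = [1361×0.27/(4×5.67×10⁻⁸×6.42²)]^(1/4) = 79.18 K.
T₂ = [1361×0.29/(4×5.67×10⁻⁸×0.585²)]^(1/4) = 267.04 K.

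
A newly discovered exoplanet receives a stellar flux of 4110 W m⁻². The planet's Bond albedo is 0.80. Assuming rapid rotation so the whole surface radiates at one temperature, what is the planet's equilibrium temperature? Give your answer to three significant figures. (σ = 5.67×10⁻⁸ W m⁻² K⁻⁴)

Energy balance: absorbed = emitted ⇒ πR²·S(1−A) = 4πR²·σT_eq⁴, so T_eq⁴ = S(1−A)/(4σ).
T_eq = [4110 × 0.20 / (4 × 5.67×10⁻⁸)]^(1/4) = (3.62×10⁹)^(1/4) = 245 K.

T_eq ≈ 245 K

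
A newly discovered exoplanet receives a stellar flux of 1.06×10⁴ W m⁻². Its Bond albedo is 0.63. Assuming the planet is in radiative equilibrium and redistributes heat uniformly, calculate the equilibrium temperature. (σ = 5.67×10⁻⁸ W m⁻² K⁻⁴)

T_eq ≈ 363 K

Energy balance: absorbed = emitted ⇒ πR²·S(1−A) = 4πR²·σT_eq⁴, so T_eq⁴ = S(1−A)/(4σ).
T_eq = [1.06×10⁴ × 0.37 / (4 × 5.67×10⁻⁸)]^(1/4) = (1.73×10¹⁰)^(1/4) = 363 K.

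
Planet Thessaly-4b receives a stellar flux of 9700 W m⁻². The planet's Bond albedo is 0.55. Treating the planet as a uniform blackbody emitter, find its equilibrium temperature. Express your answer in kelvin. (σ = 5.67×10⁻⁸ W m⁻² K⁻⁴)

Energy balance: absorbed = emitted ⇒ πR²·S(1−A) = 4πR²·σT_eq⁴, so T_eq⁴ = S(1−A)/(4σ).
T_eq = [9700 × 0.45 / (4 × 5.67×10⁻⁸)]^(1/4) = (1.92×10¹⁰)^(1/4) = 372 K.

T_eq ≈ 372 K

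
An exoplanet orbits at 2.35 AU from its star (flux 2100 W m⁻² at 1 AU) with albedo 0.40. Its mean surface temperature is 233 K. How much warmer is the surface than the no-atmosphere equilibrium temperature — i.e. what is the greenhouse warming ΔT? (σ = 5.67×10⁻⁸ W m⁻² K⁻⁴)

ΔT ≈ 54.9 K

S = 2100/2.35² = 380.3 W m⁻².
T_eq = [S(1−A)/(4σ)]^(1/4) = [380.3×0.60/(4×5.67×10⁻⁸)]^(1/4) = 178.1 K.
ΔT = T_surf − T_eq = 233 − 178.1.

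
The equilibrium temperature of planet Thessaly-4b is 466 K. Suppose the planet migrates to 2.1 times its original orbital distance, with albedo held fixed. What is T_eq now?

T_eq ∝ L^(1/4) · d^(−1/2).
T′ = 466 / 2.1^(1/2) = 322 K.

T_eq ≈ 322 K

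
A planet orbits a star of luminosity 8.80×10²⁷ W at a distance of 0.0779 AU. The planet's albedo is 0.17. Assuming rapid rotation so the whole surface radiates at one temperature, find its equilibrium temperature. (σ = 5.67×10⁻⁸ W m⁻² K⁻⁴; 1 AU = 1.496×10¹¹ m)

d = 0.0779 AU = 1.17×10¹⁰ m.
Flux: S = L/(4πd²) = 8.80×10²⁷/(4π×(1.17×10¹⁰)²) = 5.16×10⁶ W m⁻².
Energy balance: absorbed = emitted ⇒ πR²·S(1−A) = 4πR²·σT_eq⁴, so T_eq⁴ = S(1−A)/(4σ).
T_eq = [5.16×10⁶ × 0.83 / (4 × 5.67×10⁻⁸)]^(1/4) = (1.89×10¹³)^(1/4) = 2080 K.

T_eq ≈ 2080 K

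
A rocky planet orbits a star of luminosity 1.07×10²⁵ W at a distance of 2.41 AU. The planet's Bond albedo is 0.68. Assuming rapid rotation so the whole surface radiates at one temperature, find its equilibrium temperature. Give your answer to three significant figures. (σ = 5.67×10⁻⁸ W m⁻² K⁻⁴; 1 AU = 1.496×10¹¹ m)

d = 2.41 AU = 3.61×10¹¹ m.
Flux: S = L/(4πd²) = 1.07×10²⁵/(4π×(3.61×10¹¹)²) = 6.55 W m⁻².
Energy balance: absorbed = emitted ⇒ πR²·S(1−A) = 4πR²·σT_eq⁴, so T_eq⁴ = S(1−A)/(4σ).
T_eq = [6.55 × 0.32 / (4 × 5.67×10⁻⁸)]^(1/4) = (9.24×10⁶)^(1/4) = 55.1 K.

T_eq ≈ 55.1 K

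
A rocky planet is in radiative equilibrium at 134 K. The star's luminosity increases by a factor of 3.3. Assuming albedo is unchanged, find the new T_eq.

T_eq ∝ L^(1/4) · d^(−1/2).
T′ = 134 × 3.3^(1/4) = 181 K.

T_eq ≈ 181 K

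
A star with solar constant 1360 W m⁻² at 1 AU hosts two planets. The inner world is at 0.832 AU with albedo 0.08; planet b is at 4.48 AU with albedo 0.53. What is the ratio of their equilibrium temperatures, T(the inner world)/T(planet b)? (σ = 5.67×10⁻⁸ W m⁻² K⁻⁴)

T₁/T₂ ≈ 2.745

T_eq = [S₀(1−A)/(4σd²)]^(1/4), so T ∝ (1−A)^(1/4) / √d.
T₁ = [1360×0.92/(4×5.67×10⁻⁸×0.832²)]^(1/4) = 298.79 K.
T₂ = [1360×0.47/(4×5.67×10⁻⁸×4.48²)]^(1/4) = 108.86 K.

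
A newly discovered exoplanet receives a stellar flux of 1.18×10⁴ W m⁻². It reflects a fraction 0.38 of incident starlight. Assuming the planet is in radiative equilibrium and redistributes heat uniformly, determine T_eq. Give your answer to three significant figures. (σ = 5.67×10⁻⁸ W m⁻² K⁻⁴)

T_eq ≈ 424 K

Energy balance: absorbed = emitted ⇒ πR²·S(1−A) = 4πR²·σT_eq⁴, so T_eq⁴ = S(1−A)/(4σ).
T_eq = [1.18×10⁴ × 0.62 / (4 × 5.67×10⁻⁸)]^(1/4) = (3.23×10¹⁰)^(1/4) = 424 K.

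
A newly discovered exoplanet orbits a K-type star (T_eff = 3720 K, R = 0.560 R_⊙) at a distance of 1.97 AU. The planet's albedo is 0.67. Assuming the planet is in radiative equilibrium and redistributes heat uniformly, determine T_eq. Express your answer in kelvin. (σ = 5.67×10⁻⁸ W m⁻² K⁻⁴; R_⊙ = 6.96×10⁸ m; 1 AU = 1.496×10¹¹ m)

R_⋆ = 0.560 × 6.96×10⁸ = 3.90×10⁸ m.
d = 1.97 AU = 2.95×10¹¹ m.
L = 4πR_⋆²σT_⋆⁴ = 4π(3.90×10⁸)² × 5.67×10⁻⁸ × (3720)⁴ = 2.07×10²⁵ W.
S = L/(4πd²) = 19.0 W m⁻².
Energy balance: absorbed = emitted ⇒ πR²·S(1−A) = 4πR²·σT_eq⁴, so T_eq⁴ = S(1−A)/(4σ).
T_eq = [19.0 × 0.33 / (4 × 5.67×10⁻⁸)]^(1/4) = (2.76×10⁷)^(1/4) = 72.5 K.

T_eq ≈ 72.5 K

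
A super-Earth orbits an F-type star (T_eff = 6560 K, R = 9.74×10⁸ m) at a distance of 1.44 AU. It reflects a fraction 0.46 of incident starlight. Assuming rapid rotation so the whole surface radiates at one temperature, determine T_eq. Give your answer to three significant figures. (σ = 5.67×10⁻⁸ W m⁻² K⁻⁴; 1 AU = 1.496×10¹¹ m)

T_eq ≈ 267 K

d = 1.44 AU = 2.15×10¹¹ m.
L = 4πR_⋆²σT_⋆⁴ = 4π(9.74×10⁸)² × 5.67×10⁻⁸ × (6560)⁴ = 1.25×10²⁷ W.
S = L/(4πd²) = 2150 W m⁻².
Energy balance: absorbed = emitted ⇒ πR²·S(1−A) = 4πR²·σT_eq⁴, so T_eq⁴ = S(1−A)/(4σ).
T_eq = [2150 × 0.54 / (4 × 5.67×10⁻⁸)]^(1/4) = (5.11×10⁹)^(1/4) = 267 K.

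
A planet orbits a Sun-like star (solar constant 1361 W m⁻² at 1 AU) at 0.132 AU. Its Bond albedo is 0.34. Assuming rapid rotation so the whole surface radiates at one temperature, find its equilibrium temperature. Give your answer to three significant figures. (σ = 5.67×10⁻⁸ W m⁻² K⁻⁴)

Flux at 0.132 AU: S = 1361/0.132² = 7.81×10⁴ W m⁻².
Energy balance: absorbed = emitted ⇒ πR²·S(1−A) = 4πR²·σT_eq⁴, so T_eq⁴ = S(1−A)/(4σ).
T_eq = [7.81×10⁴ × 0.66 / (4 × 5.67×10⁻⁸)]^(1/4) = (2.27×10¹¹)^(1/4) = 690 K.

T_eq ≈ 690 K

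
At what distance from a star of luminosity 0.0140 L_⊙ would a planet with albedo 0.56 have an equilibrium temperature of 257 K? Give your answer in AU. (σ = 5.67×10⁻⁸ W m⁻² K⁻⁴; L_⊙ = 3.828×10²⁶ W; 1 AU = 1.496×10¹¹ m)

d ≈ 0.0921 AU

L = 0.0140 × 3.828×10²⁶ = 5.36×10²⁴ W.
From T_eq⁴ = L(1−A)/(16πσd²): d = √[L(1−A)/(16πσT_eq⁴)].
d = √[5.36×10²⁴ × 0.44 / (16π × 5.67×10⁻⁸ × (257)⁴)] = 1.38×10¹⁰ m = 0.0921 AU.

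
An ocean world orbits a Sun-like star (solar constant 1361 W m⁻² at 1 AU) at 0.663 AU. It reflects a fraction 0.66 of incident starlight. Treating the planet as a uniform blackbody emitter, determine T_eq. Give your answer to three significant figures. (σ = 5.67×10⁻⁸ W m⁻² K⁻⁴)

Flux at 0.663 AU: S = 1361/0.663² = 3100 W m⁻².
Energy balance: absorbed = emitted ⇒ πR²·S(1−A) = 4πR²·σT_eq⁴, so T_eq⁴ = S(1−A)/(4σ).
T_eq = [3100 × 0.34 / (4 × 5.67×10⁻⁸)]^(1/4) = (4.64×10⁹)^(1/4) = 261 K.

T_eq ≈ 261 K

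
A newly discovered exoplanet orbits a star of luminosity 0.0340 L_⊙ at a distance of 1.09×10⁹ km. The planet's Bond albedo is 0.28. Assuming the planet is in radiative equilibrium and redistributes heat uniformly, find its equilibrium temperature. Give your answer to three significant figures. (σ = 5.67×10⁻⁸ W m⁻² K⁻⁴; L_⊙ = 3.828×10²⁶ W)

T_eq ≈ 40.8 K

d = 1.09×10⁹ km = 1.09×10¹² m.
L = 0.0340 × 3.828×10²⁶ = 1.30×10²⁵ W.
Flux: S = L/(4πd²) = 1.30×10²⁵/(4π×(1.09×10¹²)²) = 0.872 W m⁻².
Energy balance: absorbed = emitted ⇒ πR²·S(1−A) = 4πR²·σT_eq⁴, so T_eq⁴ = S(1−A)/(4σ).
T_eq = [0.872 × 0.72 / (4 × 5.67×10⁻⁸)]^(1/4) = (2.77×10⁶)^(1/4) = 40.8 K.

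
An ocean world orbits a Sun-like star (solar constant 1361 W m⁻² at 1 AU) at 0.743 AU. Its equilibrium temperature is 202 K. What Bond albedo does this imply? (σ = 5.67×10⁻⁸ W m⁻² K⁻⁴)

A ≈ 0.85

Flux at 0.743 AU: S = 1361/0.743² = 2470 W m⁻².
From T_eq⁴ = S(1−A)/(4σ): 1−A = 4σT_eq⁴/S.
1−A = 4 × 5.67×10⁻⁸ × (202)⁴ / 2470 = 0.153.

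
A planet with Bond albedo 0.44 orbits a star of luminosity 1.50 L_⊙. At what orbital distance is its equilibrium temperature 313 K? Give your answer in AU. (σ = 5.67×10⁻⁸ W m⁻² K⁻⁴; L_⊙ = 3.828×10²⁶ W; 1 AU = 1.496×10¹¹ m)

L = 1.50 × 3.828×10²⁶ = 5.74×10²⁶ W.
From T_eq⁴ = L(1−A)/(16πσd²): d = √[L(1−A)/(16πσT_eq⁴)].
d = √[5.74×10²⁶ × 0.56 / (16π × 5.67×10⁻⁸ × (313)⁴)] = 1.08×10¹¹ m = 0.725 AU.

d ≈ 0.725 AU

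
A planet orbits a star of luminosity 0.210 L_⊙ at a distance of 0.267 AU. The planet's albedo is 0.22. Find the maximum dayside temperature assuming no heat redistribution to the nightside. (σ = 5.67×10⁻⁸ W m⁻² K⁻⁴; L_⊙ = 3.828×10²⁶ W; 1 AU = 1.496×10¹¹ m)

T_ss ≈ 485 K

d = 0.267 AU = 3.99×10¹⁰ m.
L = 0.210 × 3.828×10²⁶ = 8.04×10²⁵ W.
Flux: S = L/(4πd²) = 8.04×10²⁵/(4π×(3.99×10¹⁰)²) = 4010 W m⁻².
With no redistribution each surface element balances locally: S(1−A) = σT⁴.
T = [4010 × 0.78 / 5.67×10⁻⁸]^(1/4) = (5.52×10¹⁰)^(1/4) = 485 K.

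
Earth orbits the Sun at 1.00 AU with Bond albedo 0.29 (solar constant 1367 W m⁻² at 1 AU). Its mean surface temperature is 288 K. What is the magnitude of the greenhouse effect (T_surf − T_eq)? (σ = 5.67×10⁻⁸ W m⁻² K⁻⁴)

S = 1367/1.00² = 1367 W m⁻².
T_eq = [S(1−A)/(4σ)]^(1/4) = [1367×0.71/(4×5.67×10⁻⁸)]^(1/4) = 255.8 K.
ΔT = T_surf − T_eq = 288 − 255.8.

ΔT ≈ 32.2 K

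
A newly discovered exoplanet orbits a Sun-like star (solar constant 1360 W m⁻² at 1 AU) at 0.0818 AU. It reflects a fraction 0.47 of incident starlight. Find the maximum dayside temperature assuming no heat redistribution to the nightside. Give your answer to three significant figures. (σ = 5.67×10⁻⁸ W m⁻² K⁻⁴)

Flux at 0.0818 AU: S = 1360/0.0818² = 2.03×10⁵ W m⁻².
With no redistribution each surface element balances locally: S(1−A) = σT⁴.
T = [2.03×10⁵ × 0.53 / 5.67×10⁻⁸]^(1/4) = (1.90×10¹²)^(1/4) = 1170 K.

T_ss ≈ 1170 K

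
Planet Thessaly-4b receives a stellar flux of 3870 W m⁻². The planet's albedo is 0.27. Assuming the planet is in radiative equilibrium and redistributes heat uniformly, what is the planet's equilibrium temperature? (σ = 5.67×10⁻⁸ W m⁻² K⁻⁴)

T_eq ≈ 334 K

Energy balance: absorbed = emitted ⇒ πR²·S(1−A) = 4πR²·σT_eq⁴, so T_eq⁴ = S(1−A)/(4σ).
T_eq = [3870 × 0.73 / (4 × 5.67×10⁻⁸)]^(1/4) = (1.25×10¹⁰)^(1/4) = 334 K.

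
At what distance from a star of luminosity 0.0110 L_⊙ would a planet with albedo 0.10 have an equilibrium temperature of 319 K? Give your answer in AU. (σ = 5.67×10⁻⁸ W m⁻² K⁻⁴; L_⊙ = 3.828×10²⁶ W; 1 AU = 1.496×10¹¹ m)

d ≈ 0.0757 AU

L = 0.0110 × 3.828×10²⁶ = 4.21×10²⁴ W.
From T_eq⁴ = L(1−A)/(16πσd²): d = √[L(1−A)/(16πσT_eq⁴)].
d = √[4.21×10²⁴ × 0.90 / (16π × 5.67×10⁻⁸ × (319)⁴)] = 1.13×10¹⁰ m = 0.0757 AU.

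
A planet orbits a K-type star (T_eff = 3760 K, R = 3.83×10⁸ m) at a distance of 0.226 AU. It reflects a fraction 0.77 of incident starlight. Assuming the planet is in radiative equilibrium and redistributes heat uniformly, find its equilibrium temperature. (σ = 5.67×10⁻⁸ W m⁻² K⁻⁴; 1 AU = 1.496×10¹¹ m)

T_eq ≈ 196 K

d = 0.226 AU = 3.38×10¹⁰ m.
L = 4πR_⋆²σT_⋆⁴ = 4π(3.83×10⁸)² × 5.67×10⁻⁸ × (3760)⁴ = 2.09×10²⁵ W.
S = L/(4πd²) = 1450 W m⁻².
Energy balance: absorbed = emitted ⇒ πR²·S(1−A) = 4πR²·σT_eq⁴, so T_eq⁴ = S(1−A)/(4σ).
T_eq = [1450 × 0.23 / (4 × 5.67×10⁻⁸)]^(1/4) = (1.47×10⁹)^(1/4) = 196 K.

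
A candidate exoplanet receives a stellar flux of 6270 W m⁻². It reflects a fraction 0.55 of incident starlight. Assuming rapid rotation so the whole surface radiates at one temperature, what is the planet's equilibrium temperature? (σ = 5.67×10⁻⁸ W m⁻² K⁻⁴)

T_eq ≈ 334 K

Energy balance: absorbed = emitted ⇒ πR²·S(1−A) = 4πR²·σT_eq⁴, so T_eq⁴ = S(1−A)/(4σ).
T_eq = [6270 × 0.45 / (4 × 5.67×10⁻⁸)]^(1/4) = (1.24×10¹⁰)^(1/4) = 334 K.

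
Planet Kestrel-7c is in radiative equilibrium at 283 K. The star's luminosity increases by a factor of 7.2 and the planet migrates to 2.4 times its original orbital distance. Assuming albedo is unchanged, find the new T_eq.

T_eq ∝ L^(1/4) · d^(−1/2).
T′ = 283 × 7.2^(1/4) / 2.4^(1/2) = 299 K.

T_eq ≈ 299 K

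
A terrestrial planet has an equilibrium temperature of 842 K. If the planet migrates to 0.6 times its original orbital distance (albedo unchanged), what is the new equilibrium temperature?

T_eq ∝ L^(1/4) · d^(−1/2).
T′ = 842 / 0.6^(1/2) = 1090 K.

T_eq ≈ 1090 K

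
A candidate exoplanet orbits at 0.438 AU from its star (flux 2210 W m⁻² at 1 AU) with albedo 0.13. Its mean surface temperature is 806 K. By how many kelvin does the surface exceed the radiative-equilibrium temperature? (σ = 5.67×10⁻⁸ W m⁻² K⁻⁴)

ΔT ≈ 347.5 K

S = 2210/0.438² = 1.152×10⁴ W m⁻².
T_eq = [S(1−A)/(4σ)]^(1/4) = [1.152×10⁴×0.87/(4×5.67×10⁻⁸)]^(1/4) = 458.5 K.
ΔT = T_surf − T_eq = 806 − 458.5.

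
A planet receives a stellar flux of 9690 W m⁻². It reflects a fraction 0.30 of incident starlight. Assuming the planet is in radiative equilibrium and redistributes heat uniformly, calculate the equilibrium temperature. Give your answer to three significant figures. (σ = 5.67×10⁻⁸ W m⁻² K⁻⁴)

T_eq ≈ 416 K

Energy balance: absorbed = emitted ⇒ πR²·S(1−A) = 4πR²·σT_eq⁴, so T_eq⁴ = S(1−A)/(4σ).
T_eq = [9690 × 0.70 / (4 × 5.67×10⁻⁸)]^(1/4) = (2.99×10¹⁰)^(1/4) = 416 K.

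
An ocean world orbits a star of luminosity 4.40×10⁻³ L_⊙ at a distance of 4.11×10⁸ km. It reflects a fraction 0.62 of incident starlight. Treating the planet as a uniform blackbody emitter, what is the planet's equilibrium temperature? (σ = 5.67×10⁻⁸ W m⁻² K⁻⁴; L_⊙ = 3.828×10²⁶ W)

T_eq ≈ 34.0 K

d = 4.11×10⁸ km = 4.11×10¹¹ m.
L = 4.40×10⁻³ × 3.828×10²⁶ = 1.68×10²⁴ W.
Flux: S = L/(4πd²) = 1.68×10²⁴/(4π×(4.11×10¹¹)²) = 0.793 W m⁻².
Energy balance: absorbed = emitted ⇒ πR²·S(1−A) = 4πR²·σT_eq⁴, so T_eq⁴ = S(1−A)/(4σ).
T_eq = [0.793 × 0.38 / (4 × 5.67×10⁻⁸)]^(1/4) = (1.33×10⁶)^(1/4) = 34.0 K.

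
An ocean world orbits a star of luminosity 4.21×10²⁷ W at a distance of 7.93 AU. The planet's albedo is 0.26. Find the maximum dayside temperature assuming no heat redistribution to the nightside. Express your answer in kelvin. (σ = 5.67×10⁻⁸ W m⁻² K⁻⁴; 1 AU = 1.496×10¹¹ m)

d = 7.93 AU = 1.19×10¹² m.
Flux: S = L/(4πd²) = 4.21×10²⁷/(4π×(1.19×10¹²)²) = 238 W m⁻².
With no redistribution each surface element balances locally: S(1−A) = σT⁴.
T = [238 × 0.74 / 5.67×10⁻⁸]^(1/4) = (3.11×10⁹)^(1/4) = 236 K.

T_ss ≈ 236 K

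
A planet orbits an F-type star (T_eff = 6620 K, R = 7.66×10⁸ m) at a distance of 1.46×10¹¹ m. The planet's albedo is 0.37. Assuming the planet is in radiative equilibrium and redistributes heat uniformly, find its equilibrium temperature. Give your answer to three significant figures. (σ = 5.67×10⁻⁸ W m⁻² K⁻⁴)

T_eq ≈ 302 K

L = 4πR_⋆²σT_⋆⁴ = 4π(7.66×10⁸)² × 5.67×10⁻⁸ × (6620)⁴ = 8.03×10²⁶ W.
S = L/(4πd²) = 3000 W m⁻².
Energy balance: absorbed = emitted ⇒ πR²·S(1−A) = 4πR²·σT_eq⁴, so T_eq⁴ = S(1−A)/(4σ).
T_eq = [3000 × 0.63 / (4 × 5.67×10⁻⁸)]^(1/4) = (8.33×10⁹)^(1/4) = 302 K.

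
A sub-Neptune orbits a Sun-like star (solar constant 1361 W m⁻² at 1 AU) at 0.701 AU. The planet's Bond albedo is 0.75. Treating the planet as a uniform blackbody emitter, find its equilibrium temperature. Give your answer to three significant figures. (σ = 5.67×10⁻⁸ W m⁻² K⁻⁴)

Flux at 0.701 AU: S = 1361/0.701² = 2770 W m⁻².
Energy balance: absorbed = emitted ⇒ πR²·S(1−A) = 4πR²·σT_eq⁴, so T_eq⁴ = S(1−A)/(4σ).
T_eq = [2770 × 0.25 / (4 × 5.67×10⁻⁸)]^(1/4) = (3.05×10⁹)^(1/4) = 235 K.

T_eq ≈ 235 K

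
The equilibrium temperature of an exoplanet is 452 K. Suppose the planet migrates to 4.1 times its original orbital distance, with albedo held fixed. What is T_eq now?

T_eq ∝ L^(1/4) · d^(−1/2).
T′ = 452 / 4.1^(1/2) = 223 K.

T_eq ≈ 223 K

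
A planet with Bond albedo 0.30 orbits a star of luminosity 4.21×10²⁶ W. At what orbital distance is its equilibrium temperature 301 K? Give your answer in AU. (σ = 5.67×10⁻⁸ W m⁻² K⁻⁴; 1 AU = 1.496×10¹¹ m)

d ≈ 0.750 AU

From T_eq⁴ = L(1−A)/(16πσd²): d = √[L(1−A)/(16πσT_eq⁴)].
d = √[4.21×10²⁶ × 0.70 / (16π × 5.67×10⁻⁸ × (301)⁴)] = 1.12×10¹¹ m = 0.750 AU.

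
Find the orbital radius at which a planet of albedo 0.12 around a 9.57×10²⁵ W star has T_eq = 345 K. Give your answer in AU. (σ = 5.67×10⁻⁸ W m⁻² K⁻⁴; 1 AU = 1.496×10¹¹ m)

d ≈ 0.305 AU

From T_eq⁴ = L(1−A)/(16πσd²): d = √[L(1−A)/(16πσT_eq⁴)].
d = √[9.57×10²⁵ × 0.88 / (16π × 5.67×10⁻⁸ × (345)⁴)] = 4.57×10¹⁰ m = 0.305 AU.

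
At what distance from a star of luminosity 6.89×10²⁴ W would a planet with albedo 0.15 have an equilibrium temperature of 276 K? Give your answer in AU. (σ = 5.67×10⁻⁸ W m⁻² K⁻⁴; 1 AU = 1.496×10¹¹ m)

From T_eq⁴ = L(1−A)/(16πσd²): d = √[L(1−A)/(16πσT_eq⁴)].
d = √[6.89×10²⁴ × 0.85 / (16π × 5.67×10⁻⁸ × (276)⁴)] = 1.88×10¹⁰ m = 0.126 AU.

d ≈ 0.126 AU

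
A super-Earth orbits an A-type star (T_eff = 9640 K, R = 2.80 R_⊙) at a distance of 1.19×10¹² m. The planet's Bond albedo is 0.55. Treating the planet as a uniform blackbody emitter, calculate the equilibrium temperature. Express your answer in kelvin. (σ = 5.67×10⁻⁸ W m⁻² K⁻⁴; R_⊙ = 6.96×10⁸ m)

R_⋆ = 2.80 × 6.96×10⁸ = 1.95×10⁹ m.
L = 4πR_⋆²σT_⋆⁴ = 4π(1.95×10⁹)² × 5.67×10⁻⁸ × (9640)⁴ = 2.34×10²⁸ W.
S = L/(4πd²) = 1310 W m⁻².
Energy balance: absorbed = emitted ⇒ πR²·S(1−A) = 4πR²·σT_eq⁴, so T_eq⁴ = S(1−A)/(4σ).
T_eq = [1310 × 0.45 / (4 × 5.67×10⁻⁸)]^(1/4) = (2.61×10⁹)^(1/4) = 226 K.

T_eq ≈ 226 K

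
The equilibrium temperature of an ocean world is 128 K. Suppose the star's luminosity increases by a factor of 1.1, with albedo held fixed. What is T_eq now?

T_eq ≈ 131 K

T_eq ∝ L^(1/4) · d^(−1/2).
T′ = 128 × 1.1^(1/4) = 131 K.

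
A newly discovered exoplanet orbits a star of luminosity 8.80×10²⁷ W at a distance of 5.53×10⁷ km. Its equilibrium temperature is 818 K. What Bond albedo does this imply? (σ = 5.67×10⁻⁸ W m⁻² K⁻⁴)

d = 5.53×10⁷ km = 5.53×10¹⁰ m.
Flux: S = L/(4πd²) = 8.80×10²⁷/(4π×(5.53×10¹⁰)²) = 2.29×10⁵ W m⁻².
From T_eq⁴ = S(1−A)/(4σ): 1−A = 4σT_eq⁴/S.
1−A = 4 × 5.67×10⁻⁸ × (818)⁴ / 2.29×10⁵ = 0.443.

A ≈ 0.56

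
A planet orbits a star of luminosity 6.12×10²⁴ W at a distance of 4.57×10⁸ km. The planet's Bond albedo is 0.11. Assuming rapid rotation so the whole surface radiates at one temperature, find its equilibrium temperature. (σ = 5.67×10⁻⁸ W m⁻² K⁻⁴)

d = 4.57×10⁸ km = 4.57×10¹¹ m.
Flux: S = L/(4πd²) = 6.12×10²⁴/(4π×(4.57×10¹¹)²) = 2.33 W m⁻².
Energy balance: absorbed = emitted ⇒ πR²·S(1−A) = 4πR²·σT_eq⁴, so T_eq⁴ = S(1−A)/(4σ).
T_eq = [2.33 × 0.89 / (4 × 5.67×10⁻⁸)]^(1/4) = (9.15×10⁶)^(1/4) = 55.0 K.

T_eq ≈ 55.0 K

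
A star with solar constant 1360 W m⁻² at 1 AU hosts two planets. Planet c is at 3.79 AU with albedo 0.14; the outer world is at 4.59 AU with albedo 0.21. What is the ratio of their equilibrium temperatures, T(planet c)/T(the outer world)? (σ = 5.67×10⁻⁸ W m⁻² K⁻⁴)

T_eq = [S₀(1−A)/(4σd²)]^(1/4), so T ∝ (1−A)^(1/4) / √d.
T₁ = [1360×0.86/(4×5.67×10⁻⁸×3.79²)]^(1/4) = 137.65 K.
T₂ = [1360×0.79/(4×5.67×10⁻⁸×4.59²)]^(1/4) = 122.45 K.

T₁/T₂ ≈ 1.124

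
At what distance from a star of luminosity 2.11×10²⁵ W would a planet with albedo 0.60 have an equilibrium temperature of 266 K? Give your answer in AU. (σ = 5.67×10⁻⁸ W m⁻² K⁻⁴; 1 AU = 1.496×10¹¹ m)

From T_eq⁴ = L(1−A)/(16πσd²): d = √[L(1−A)/(16πσT_eq⁴)].
d = √[2.11×10²⁵ × 0.40 / (16π × 5.67×10⁻⁸ × (266)⁴)] = 2.43×10¹⁰ m = 0.163 AU.

d ≈ 0.163 AU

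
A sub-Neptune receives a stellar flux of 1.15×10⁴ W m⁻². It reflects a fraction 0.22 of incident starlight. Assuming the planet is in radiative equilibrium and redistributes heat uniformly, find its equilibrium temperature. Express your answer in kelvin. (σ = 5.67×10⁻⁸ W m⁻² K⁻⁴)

T_eq ≈ 446 K

Energy balance: absorbed = emitted ⇒ πR²·S(1−A) = 4πR²·σT_eq⁴, so T_eq⁴ = S(1−A)/(4σ).
T_eq = [1.15×10⁴ × 0.78 / (4 × 5.67×10⁻⁸)]^(1/4) = (3.96×10¹⁰)^(1/4) = 446 K.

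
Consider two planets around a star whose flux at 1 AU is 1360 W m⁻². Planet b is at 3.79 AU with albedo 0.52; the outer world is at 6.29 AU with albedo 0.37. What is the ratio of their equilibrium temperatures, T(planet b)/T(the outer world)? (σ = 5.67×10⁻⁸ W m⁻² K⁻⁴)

T_eq = [S₀(1−A)/(4σd²)]^(1/4), so T ∝ (1−A)^(1/4) / √d.
T₁ = [1360×0.48/(4×5.67×10⁻⁸×3.79²)]^(1/4) = 118.98 K.
T₂ = [1360×0.63/(4×5.67×10⁻⁸×6.29²)]^(1/4) = 98.85 K.

T₁/T₂ ≈ 1.204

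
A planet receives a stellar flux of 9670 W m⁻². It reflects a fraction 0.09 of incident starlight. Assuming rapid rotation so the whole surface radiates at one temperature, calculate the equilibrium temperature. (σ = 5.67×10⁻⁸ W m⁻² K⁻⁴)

T_eq ≈ 444 K

Energy balance: absorbed = emitted ⇒ πR²·S(1−A) = 4πR²·σT_eq⁴, so T_eq⁴ = S(1−A)/(4σ).
T_eq = [9670 × 0.91 / (4 × 5.67×10⁻⁸)]^(1/4) = (3.88×10¹⁰)^(1/4) = 444 K.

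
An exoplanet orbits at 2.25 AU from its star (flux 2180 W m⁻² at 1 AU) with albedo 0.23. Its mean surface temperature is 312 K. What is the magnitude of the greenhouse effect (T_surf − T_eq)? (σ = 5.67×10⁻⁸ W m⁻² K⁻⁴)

S = 2180/2.25² = 430.6 W m⁻².
T_eq = [S(1−A)/(4σ)]^(1/4) = [430.6×0.77/(4×5.67×10⁻⁸)]^(1/4) = 195.5 K.
ΔT = T_surf − T_eq = 312 − 195.5.

ΔT ≈ 116.5 K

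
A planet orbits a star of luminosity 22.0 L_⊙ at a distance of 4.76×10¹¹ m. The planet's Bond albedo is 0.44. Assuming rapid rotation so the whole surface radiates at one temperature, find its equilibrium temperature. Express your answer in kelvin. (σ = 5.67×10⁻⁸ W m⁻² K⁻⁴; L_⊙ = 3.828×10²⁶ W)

T_eq ≈ 292 K

L = 22.0 × 3.828×10²⁶ = 8.42×10²⁷ W.
Flux: S = L/(4πd²) = 8.42×10²⁷/(4π×(4.76×10¹¹)²) = 2960 W m⁻².
Energy balance: absorbed = emitted ⇒ πR²·S(1−A) = 4πR²·σT_eq⁴, so T_eq⁴ = S(1−A)/(4σ).
T_eq = [2960 × 0.56 / (4 × 5.67×10⁻⁸)]^(1/4) = (7.30×10⁹)^(1/4) = 292 K.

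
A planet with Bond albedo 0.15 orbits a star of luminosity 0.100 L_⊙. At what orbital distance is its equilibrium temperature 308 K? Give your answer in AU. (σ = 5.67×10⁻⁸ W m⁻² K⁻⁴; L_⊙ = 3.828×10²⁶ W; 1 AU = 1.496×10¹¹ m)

d ≈ 0.238 AU

L = 0.100 × 3.828×10²⁶ = 3.83×10²⁵ W.
From T_eq⁴ = L(1−A)/(16πσd²): d = √[L(1−A)/(16πσT_eq⁴)].
d = √[3.83×10²⁵ × 0.85 / (16π × 5.67×10⁻⁸ × (308)⁴)] = 3.56×10¹⁰ m = 0.238 AU.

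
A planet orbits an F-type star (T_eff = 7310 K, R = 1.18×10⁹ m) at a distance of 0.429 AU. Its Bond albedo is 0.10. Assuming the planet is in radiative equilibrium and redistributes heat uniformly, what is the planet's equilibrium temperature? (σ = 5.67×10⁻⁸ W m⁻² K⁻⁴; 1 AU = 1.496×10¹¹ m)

d = 0.429 AU = 6.42×10¹⁰ m.
L = 4πR_⋆²σT_⋆⁴ = 4π(1.18×10⁹)² × 5.67×10⁻⁸ × (7310)⁴ = 2.83×10²⁷ W.
S = L/(4πd²) = 5.47×10⁴ W m⁻².
Energy balance: absorbed = emitted ⇒ πR²·S(1−A) = 4πR²·σT_eq⁴, so T_eq⁴ = S(1−A)/(4σ).
T_eq = [5.47×10⁴ × 0.90 / (4 × 5.67×10⁻⁸)]^(1/4) = (2.17×10¹¹)^(1/4) = 683 K.

T_eq ≈ 683 K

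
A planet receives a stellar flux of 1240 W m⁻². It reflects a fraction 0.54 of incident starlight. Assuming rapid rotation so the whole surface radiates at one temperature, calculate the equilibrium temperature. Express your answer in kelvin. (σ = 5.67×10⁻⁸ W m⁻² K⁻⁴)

Energy balance: absorbed = emitted ⇒ πR²·S(1−A) = 4πR²·σT_eq⁴, so T_eq⁴ = S(1−A)/(4σ).
T_eq = [1240 × 0.46 / (4 × 5.67×10⁻⁸)]^(1/4) = (2.51×10⁹)^(1/4) = 224 K.

T_eq ≈ 224 K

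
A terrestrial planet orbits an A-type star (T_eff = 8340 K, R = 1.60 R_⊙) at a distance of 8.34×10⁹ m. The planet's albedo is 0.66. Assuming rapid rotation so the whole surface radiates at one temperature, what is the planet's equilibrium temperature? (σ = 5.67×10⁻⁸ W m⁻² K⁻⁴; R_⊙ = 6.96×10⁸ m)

R_⋆ = 1.60 × 6.96×10⁸ = 1.11×10⁹ m.
L = 4πR_⋆²σT_⋆⁴ = 4π(1.11×10⁹)² × 5.67×10⁻⁸ × (8340)⁴ = 4.27×10²⁷ W.
S = L/(4πd²) = 4.89×10⁶ W m⁻².
Energy balance: absorbed = emitted ⇒ πR²·S(1−A) = 4πR²·σT_eq⁴, so T_eq⁴ = S(1−A)/(4σ).
T_eq = [4.89×10⁶ × 0.34 / (4 × 5.67×10⁻⁸)]^(1/4) = (7.33×10¹²)^(1/4) = 1650 K.

T_eq ≈ 1650 K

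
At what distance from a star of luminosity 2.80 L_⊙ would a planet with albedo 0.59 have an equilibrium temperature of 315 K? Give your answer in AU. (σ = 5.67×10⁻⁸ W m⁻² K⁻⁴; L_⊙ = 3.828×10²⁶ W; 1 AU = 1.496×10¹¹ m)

d ≈ 0.837 AU

L = 2.80 × 3.828×10²⁶ = 1.07×10²⁷ W.
From T_eq⁴ = L(1−A)/(16πσd²): d = √[L(1−A)/(16πσT_eq⁴)].
d = √[1.07×10²⁷ × 0.41 / (16π × 5.67×10⁻⁸ × (315)⁴)] = 1.25×10¹¹ m = 0.837 AU.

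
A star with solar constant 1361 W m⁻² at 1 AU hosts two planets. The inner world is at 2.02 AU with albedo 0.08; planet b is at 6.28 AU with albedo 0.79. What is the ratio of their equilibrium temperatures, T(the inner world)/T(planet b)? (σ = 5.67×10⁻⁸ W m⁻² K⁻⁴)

T_eq = [S₀(1−A)/(4σd²)]^(1/4), so T ∝ (1−A)^(1/4) / √d.
T₁ = [1361×0.92/(4×5.67×10⁻⁸×2.02²)]^(1/4) = 191.79 K.
T₂ = [1361×0.21/(4×5.67×10⁻⁸×6.28²)]^(1/4) = 75.18 K.

T₁/T₂ ≈ 2.551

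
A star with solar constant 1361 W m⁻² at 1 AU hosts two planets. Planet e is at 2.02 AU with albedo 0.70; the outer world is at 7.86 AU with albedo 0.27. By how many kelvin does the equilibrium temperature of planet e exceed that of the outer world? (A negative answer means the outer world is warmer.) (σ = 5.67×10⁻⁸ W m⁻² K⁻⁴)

T_eq = [S₀(1−A)/(4σd²)]^(1/4), so T ∝ (1−A)^(1/4) / √d.
T₁ = [1361×0.30/(4×5.67×10⁻⁸×2.02²)]^(1/4) = 144.93 K.
T₂ = [1361×0.73/(4×5.67×10⁻⁸×7.86²)]^(1/4) = 91.76 K.

ΔT ≈ 53.2 K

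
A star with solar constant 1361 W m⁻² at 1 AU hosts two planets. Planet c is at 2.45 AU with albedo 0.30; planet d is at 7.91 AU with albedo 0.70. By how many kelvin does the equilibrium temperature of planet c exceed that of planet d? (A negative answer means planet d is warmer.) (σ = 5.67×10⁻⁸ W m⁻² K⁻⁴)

ΔT ≈ 89.4 K

T_eq = [S₀(1−A)/(4σd²)]^(1/4), so T ∝ (1−A)^(1/4) / √d.
T₁ = [1361×0.70/(4×5.67×10⁻⁸×2.45²)]^(1/4) = 162.65 K.
T₂ = [1361×0.30/(4×5.67×10⁻⁸×7.91²)]^(1/4) = 73.24 K.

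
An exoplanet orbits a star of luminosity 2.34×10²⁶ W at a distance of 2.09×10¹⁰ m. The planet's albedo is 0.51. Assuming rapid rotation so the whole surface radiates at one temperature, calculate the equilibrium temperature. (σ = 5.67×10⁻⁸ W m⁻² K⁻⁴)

T_eq ≈ 551 K

Flux: S = L/(4πd²) = 2.34×10²⁶/(4π×(2.09×10¹⁰)²) = 4.26×10⁴ W m⁻².
Energy balance: absorbed = emitted ⇒ πR²·S(1−A) = 4πR²·σT_eq⁴, so T_eq⁴ = S(1−A)/(4σ).
T_eq = [4.26×10⁴ × 0.49 / (4 × 5.67×10⁻⁸)]^(1/4) = (9.21×10¹⁰)^(1/4) = 551 K.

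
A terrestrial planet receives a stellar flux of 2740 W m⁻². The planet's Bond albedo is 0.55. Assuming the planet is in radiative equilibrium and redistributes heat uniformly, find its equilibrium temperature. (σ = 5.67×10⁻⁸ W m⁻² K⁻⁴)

Energy balance: absorbed = emitted ⇒ πR²·S(1−A) = 4πR²·σT_eq⁴, so T_eq⁴ = S(1−A)/(4σ).
T_eq = [2740 × 0.45 / (4 × 5.67×10⁻⁸)]^(1/4) = (5.44×10⁹)^(1/4) = 272 K.

T_eq ≈ 272 K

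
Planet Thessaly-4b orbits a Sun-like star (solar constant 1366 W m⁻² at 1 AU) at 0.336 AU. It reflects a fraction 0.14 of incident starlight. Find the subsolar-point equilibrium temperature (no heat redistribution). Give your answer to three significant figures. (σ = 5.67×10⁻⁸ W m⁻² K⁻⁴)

T_ss ≈ 655 K

Flux at 0.336 AU: S = 1366/0.336² = 1.21×10⁴ W m⁻².
At the subsolar point the surface absorbs S(1−A) and emits σT⁴ per unit area — no factor of 4, since only the local patch is in balance.
T = [1.21×10⁴ × 0.86 / 5.67×10⁻⁸]^(1/4) = (1.84×10¹¹)^(1/4) = 655 K.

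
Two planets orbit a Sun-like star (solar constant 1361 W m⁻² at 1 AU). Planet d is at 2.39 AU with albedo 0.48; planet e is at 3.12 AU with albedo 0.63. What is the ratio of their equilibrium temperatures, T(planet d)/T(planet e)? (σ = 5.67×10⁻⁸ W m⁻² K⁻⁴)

T₁/T₂ ≈ 1.244

T_eq = [S₀(1−A)/(4σd²)]^(1/4), so T ∝ (1−A)^(1/4) / √d.
T₁ = [1361×0.52/(4×5.67×10⁻⁸×2.39²)]^(1/4) = 152.88 K.
T₂ = [1361×0.37/(4×5.67×10⁻⁸×3.12²)]^(1/4) = 122.89 K.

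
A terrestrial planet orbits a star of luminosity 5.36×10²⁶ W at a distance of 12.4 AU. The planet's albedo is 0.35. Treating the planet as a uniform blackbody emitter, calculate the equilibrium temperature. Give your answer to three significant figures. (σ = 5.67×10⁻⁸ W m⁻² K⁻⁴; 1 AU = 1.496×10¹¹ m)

T_eq ≈ 77.2 K

d = 12.4 AU = 1.86×10¹² m.
Flux: S = L/(4πd²) = 5.36×10²⁶/(4π×(1.86×10¹²)²) = 12.4 W m⁻².
Energy balance: absorbed = emitted ⇒ πR²·S(1−A) = 4πR²·σT_eq⁴, so T_eq⁴ = S(1−A)/(4σ).
T_eq = [12.4 × 0.65 / (4 × 5.67×10⁻⁸)]^(1/4) = (3.55×10⁷)^(1/4) = 77.2 K.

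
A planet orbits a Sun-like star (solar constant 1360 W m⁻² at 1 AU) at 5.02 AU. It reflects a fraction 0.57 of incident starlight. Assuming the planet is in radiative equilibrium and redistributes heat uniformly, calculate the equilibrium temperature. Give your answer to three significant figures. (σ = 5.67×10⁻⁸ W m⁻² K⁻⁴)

T_eq ≈ 101 K

Flux at 5.02 AU: S = 1360/5.02² = 54.0 W m⁻².
Energy balance: absorbed = emitted ⇒ πR²·S(1−A) = 4πR²·σT_eq⁴, so T_eq⁴ = S(1−A)/(4σ).
T_eq = [54.0 × 0.43 / (4 × 5.67×10⁻⁸)]^(1/4) = (1.02×10⁸)^(1/4) = 101 K.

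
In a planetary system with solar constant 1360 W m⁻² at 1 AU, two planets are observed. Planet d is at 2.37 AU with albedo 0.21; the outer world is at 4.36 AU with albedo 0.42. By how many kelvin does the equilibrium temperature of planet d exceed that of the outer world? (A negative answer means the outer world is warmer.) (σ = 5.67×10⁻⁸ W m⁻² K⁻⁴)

T_eq = [S₀(1−A)/(4σd²)]^(1/4), so T ∝ (1−A)^(1/4) / √d.
T₁ = [1360×0.79/(4×5.67×10⁻⁸×2.37²)]^(1/4) = 170.41 K.
T₂ = [1360×0.58/(4×5.67×10⁻⁸×4.36²)]^(1/4) = 116.30 K.

ΔT ≈ 54.1 K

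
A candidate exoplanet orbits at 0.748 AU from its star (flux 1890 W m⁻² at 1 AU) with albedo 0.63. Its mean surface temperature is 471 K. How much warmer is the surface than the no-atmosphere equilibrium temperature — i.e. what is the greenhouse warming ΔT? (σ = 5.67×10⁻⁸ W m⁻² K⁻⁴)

ΔT ≈ 198.5 K

S = 1890/0.748² = 3378 W m⁻².
T_eq = [S(1−A)/(4σ)]^(1/4) = [3378×0.37/(4×5.67×10⁻⁸)]^(1/4) = 272.5 K.
ΔT = T_surf − T_eq = 471 − 272.5.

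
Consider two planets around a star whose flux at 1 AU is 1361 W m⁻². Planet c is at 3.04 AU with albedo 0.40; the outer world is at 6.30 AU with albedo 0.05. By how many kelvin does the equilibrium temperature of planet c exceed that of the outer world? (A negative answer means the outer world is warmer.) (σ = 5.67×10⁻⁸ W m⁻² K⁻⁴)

T_eq = [S₀(1−A)/(4σd²)]^(1/4), so T ∝ (1−A)^(1/4) / √d.
T₁ = [1361×0.60/(4×5.67×10⁻⁸×3.04²)]^(1/4) = 140.49 K.
T₂ = [1361×0.95/(4×5.67×10⁻⁸×6.30²)]^(1/4) = 109.47 K.

ΔT ≈ 31.0 K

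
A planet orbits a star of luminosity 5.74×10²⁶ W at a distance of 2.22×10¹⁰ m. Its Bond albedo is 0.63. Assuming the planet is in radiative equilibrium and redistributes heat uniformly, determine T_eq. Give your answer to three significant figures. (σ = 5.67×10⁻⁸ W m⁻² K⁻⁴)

T_eq ≈ 624 K

Flux: S = L/(4πd²) = 5.74×10²⁶/(4π×(2.22×10¹⁰)²) = 9.27×10⁴ W m⁻².
Energy balance: absorbed = emitted ⇒ πR²·S(1−A) = 4πR²·σT_eq⁴, so T_eq⁴ = S(1−A)/(4σ).
T_eq = [9.27×10⁴ × 0.37 / (4 × 5.67×10⁻⁸)]^(1/4) = (1.51×10¹¹)^(1/4) = 624 K.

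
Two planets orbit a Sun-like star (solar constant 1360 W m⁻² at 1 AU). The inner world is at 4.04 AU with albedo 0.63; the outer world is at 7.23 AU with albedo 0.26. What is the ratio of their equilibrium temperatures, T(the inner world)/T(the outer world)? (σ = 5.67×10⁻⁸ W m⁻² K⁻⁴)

T_eq = [S₀(1−A)/(4σd²)]^(1/4), so T ∝ (1−A)^(1/4) / √d.
T₁ = [1360×0.37/(4×5.67×10⁻⁸×4.04²)]^(1/4) = 107.98 K.
T₂ = [1360×0.74/(4×5.67×10⁻⁸×7.23²)]^(1/4) = 95.99 K.

T₁/T₂ ≈ 1.125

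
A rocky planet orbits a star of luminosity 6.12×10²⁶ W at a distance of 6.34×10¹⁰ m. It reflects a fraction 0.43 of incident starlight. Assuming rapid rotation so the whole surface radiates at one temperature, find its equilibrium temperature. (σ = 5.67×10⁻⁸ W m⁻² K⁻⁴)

T_eq ≈ 418 K

Flux: S = L/(4πd²) = 6.12×10²⁶/(4π×(6.34×10¹⁰)²) = 1.21×10⁴ W m⁻².
Energy balance: absorbed = emitted ⇒ πR²·S(1−A) = 4πR²·σT_eq⁴, so T_eq⁴ = S(1−A)/(4σ).
T_eq = [1.21×10⁴ × 0.57 / (4 × 5.67×10⁻⁸)]^(1/4) = (3.05×10¹⁰)^(1/4) = 418 K.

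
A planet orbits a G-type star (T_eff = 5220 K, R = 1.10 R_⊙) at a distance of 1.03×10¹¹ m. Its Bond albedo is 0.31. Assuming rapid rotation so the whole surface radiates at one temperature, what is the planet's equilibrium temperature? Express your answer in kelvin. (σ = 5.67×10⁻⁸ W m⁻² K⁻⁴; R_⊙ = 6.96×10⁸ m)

T_eq ≈ 290 K

R_⋆ = 1.10 × 6.96×10⁸ = 7.66×10⁸ m.
L = 4πR_⋆²σT_⋆⁴ = 4π(7.66×10⁸)² × 5.67×10⁻⁸ × (5220)⁴ = 3.10×10²⁶ W.
S = L/(4πd²) = 2330 W m⁻².
Energy balance: absorbed = emitted ⇒ πR²·S(1−A) = 4πR²·σT_eq⁴, so T_eq⁴ = S(1−A)/(4σ).
T_eq = [2330 × 0.69 / (4 × 5.67×10⁻⁸)]^(1/4) = (7.08×10⁹)^(1/4) = 290 K.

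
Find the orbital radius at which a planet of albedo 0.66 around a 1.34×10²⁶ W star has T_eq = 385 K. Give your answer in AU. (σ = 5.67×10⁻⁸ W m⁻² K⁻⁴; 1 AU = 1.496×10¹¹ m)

d ≈ 0.180 AU

From T_eq⁴ = L(1−A)/(16πσd²): d = √[L(1−A)/(16πσT_eq⁴)].
d = √[1.34×10²⁶ × 0.34 / (16π × 5.67×10⁻⁸ × (385)⁴)] = 2.70×10¹⁰ m = 0.180 AU.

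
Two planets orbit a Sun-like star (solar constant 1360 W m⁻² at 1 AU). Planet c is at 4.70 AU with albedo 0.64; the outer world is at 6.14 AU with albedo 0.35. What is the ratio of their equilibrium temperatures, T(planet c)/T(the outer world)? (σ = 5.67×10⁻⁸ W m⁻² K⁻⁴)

T_eq = [S₀(1−A)/(4σd²)]^(1/4), so T ∝ (1−A)^(1/4) / √d.
T₁ = [1360×0.36/(4×5.67×10⁻⁸×4.70²)]^(1/4) = 99.43 K.
T₂ = [1360×0.65/(4×5.67×10⁻⁸×6.14²)]^(1/4) = 100.84 K.

T₁/T₂ ≈ 0.986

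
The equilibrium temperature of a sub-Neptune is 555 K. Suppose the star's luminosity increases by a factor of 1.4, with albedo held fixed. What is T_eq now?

T_eq ≈ 604 K

T_eq ∝ L^(1/4) · d^(−1/2).
T′ = 555 × 1.4^(1/4) = 604 K.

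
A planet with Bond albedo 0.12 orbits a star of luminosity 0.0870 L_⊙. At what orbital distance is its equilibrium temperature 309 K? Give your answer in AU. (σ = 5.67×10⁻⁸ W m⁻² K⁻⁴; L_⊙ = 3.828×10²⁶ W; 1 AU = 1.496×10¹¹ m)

L = 0.0870 × 3.828×10²⁶ = 3.33×10²⁵ W.
From T_eq⁴ = L(1−A)/(16πσd²): d = √[L(1−A)/(16πσT_eq⁴)].
d = √[3.33×10²⁵ × 0.88 / (16π × 5.67×10⁻⁸ × (309)⁴)] = 3.36×10¹⁰ m = 0.224 AU.

d ≈ 0.224 AU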